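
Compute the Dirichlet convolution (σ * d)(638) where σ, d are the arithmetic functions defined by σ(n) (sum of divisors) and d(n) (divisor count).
(σ * d)(638) = 2240

Divisors of 638: [1, 2, 11, 22, 29, 58, 319, 638]. For each d | 638:
  d = 1: σ(1) · d(638/1) = 1 · 8 = 8
  d = 2: σ(2) · d(638/2) = 3 · 4 = 12
  d = 11: σ(11) · d(638/11) = 12 · 4 = 48
  d = 22: σ(22) · d(638/22) = 36 · 2 = 72
  d = 29: σ(29) · d(638/29) = 30 · 4 = 120
  d = 58: σ(58) · d(638/58) = 90 · 2 = 180
  d = 319: σ(319) · d(638/319) = 360 · 2 = 720
  d = 638: σ(638) · d(638/638) = 1080 · 1 = 1080
Summing: (σ * d)(638) = 8 + 12 + 48 + 72 + 120 + 180 + 720 + 1080 = 2240.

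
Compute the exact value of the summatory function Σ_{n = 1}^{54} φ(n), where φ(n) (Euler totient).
Σ_{n ≤ 54} φ(n) = 900

Compute φ(n) for each 1 ≤ n ≤ 54: φ(1) = 1, φ(2) = 1, φ(3) = 2, φ(4) = 2, φ(5) = 4, φ(6) = 2, φ(7) = 6, φ(8) = 4, φ(9) = 6, φ(10) = 4, φ(11) = 10, φ(12) = 4, φ(13) = 12, φ(14) = 6, φ(15) = 8, φ(16) = 8, φ(17) = 16, φ(18) = 6, φ(19) = 18, φ(20) = 8, φ(21) = 12, φ(22) = 10, φ(23) = 22, φ(24) = 8, φ(25) = 20, φ(26) = 12, φ(27) = 18, φ(28) = 12, φ(29) = 28, φ(30) = 8, φ(31) = 30, φ(32) = 16, φ(33) = 20, φ(34) = 16, φ(35) = 24, φ(36) = 12, φ(37) = 36, φ(38) = 18, φ(39) = 24, φ(40) = 16, φ(41) = 40, φ(42) = 12, φ(43) = 42, φ(44) = 20, φ(45) = 24, φ(46) = 22, φ(47) = 46, φ(48) = 16, φ(49) = 42, φ(50) = 20, φ(51) = 32, φ(52) = 24, φ(53) = 52, φ(54) = 18. Summing all 54 values: 900. (Average order: Σ_{n ≤ x} φ(n) ~ (3/π²) x². For x = 54, (3/π²)·54² ≈ 886.36.)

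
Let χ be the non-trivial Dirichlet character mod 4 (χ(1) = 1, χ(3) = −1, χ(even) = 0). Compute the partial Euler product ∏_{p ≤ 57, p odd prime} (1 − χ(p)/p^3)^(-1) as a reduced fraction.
∏ = 825131832927904152751703886265311831503045/851571808026684219819301170519057245405184

The odd primes p ≤ 57 are [3, 5, 7, 11, 13, 17, 19, 23, 29, 31, 37, 41, 43, 47, 53]. For each, χ(p) = 1 if p ≡ 1 mod 4, χ(p) = −1 if p ≡ 3 mod 4. Taking (1 − χ(p)/p^3)^(-1) = p^3/(p^3 − χ(p)): (1 − (-1)/3^3)^(-1) · (1 − (1)/5^3)^(-1) · (1 − (-1)/7^3)^(-1) · (1 − (-1)/11^3)^(-1) · (1 − (1)/13^3)^(-1) · (1 − (1)/17^3)^(-1) · (1 − (-1)/19^3)^(-1) · (1 − (-1)/23^3)^(-1) · (1 − (1)/29^3)^(-1) · (1 − (-1)/31^3)^(-1) · (1 − (1)/37^3)^(-1) · (1 − (1)/41^3)^(-1) · (1 − (-1)/43^3)^(-1) · (1 − (-1)/47^3)^(-1) · (1 − (1)/53^3)^(-1) = 825131832927904152751703886265311831503045/851571808026684219819301170519057245405184.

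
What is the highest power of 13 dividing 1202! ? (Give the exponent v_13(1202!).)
v_13(1202!) = 99

Legendre's formula: v_p(n!) = Σ_{k ≥ 1} ⌊n / p^k⌋. For p = 13, n = 1202, the terms are:
  ⌊1202/13^1⌋ = ⌊1202/13⌋ = 92
  ⌊1202/13^2⌋ = ⌊1202/169⌋ = 7
(the next term ⌊1202/13^3⌋ = 0, terminating the sum). Summing: v_13(1202!) = 92 + 7 = 99.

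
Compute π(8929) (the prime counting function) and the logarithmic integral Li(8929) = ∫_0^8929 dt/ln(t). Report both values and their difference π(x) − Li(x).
π(8929) = 1110;  Li(8929) ≈ 1129.15;  π(x) − Li(x) ≈ -19.15.

Direct count of primes ≤ 8929 gives π(8929) = 1110. Numerical evaluation of the logarithmic integral gives Li(8929) ≈ 1129.15. The difference π(x) − Li(x) ≈ -19.15 is typically negative for small/moderate x (Li(x) overestimates), though Littlewood's theorem shows this sign changes infinitely often.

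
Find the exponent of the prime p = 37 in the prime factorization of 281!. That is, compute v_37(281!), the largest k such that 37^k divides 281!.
v_37(281!) = 7

Legendre's formula: v_p(n!) = Σ_{k ≥ 1} ⌊n / p^k⌋. For p = 37, n = 281, the terms are:
  ⌊281/37^1⌋ = ⌊281/37⌋ = 7
(the next term ⌊281/37^2⌋ = 0, terminating the sum). Summing: v_37(281!) = 7 = 7.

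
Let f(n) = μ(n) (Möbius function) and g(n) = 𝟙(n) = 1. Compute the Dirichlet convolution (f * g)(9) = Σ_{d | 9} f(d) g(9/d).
(μ * 𝟙)(9) = 0

Divisors of 9: [1, 3, 9]. For each d | 9:
  d = 1: μ(1) · 𝟙(9/1) = 1 · 1 = 1
  d = 3: μ(3) · 𝟙(9/3) = -1 · 1 = -1
  d = 9: μ(9) · 𝟙(9/9) = 0 · 1 = 0
Summing: (μ * 𝟙)(9) = 1 + -1 + 0 = 0.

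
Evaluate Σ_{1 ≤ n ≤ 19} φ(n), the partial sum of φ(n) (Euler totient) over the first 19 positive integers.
Σ_{n ≤ 19} φ(n) = 120

Compute φ(n) for each 1 ≤ n ≤ 19: φ(1) = 1, φ(2) = 1, φ(3) = 2, φ(4) = 2, φ(5) = 4, φ(6) = 2, φ(7) = 6, φ(8) = 4, φ(9) = 6, φ(10) = 4, φ(11) = 10, φ(12) = 4, φ(13) = 12, φ(14) = 6, φ(15) = 8, φ(16) = 8, φ(17) = 16, φ(18) = 6, φ(19) = 18. Summing all 19 values: 120. (Average order: Σ_{n ≤ x} φ(n) ~ (3/π²) x². For x = 19, (3/π²)·19² ≈ 109.73.)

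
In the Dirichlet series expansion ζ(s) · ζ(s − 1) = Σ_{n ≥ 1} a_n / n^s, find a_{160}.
σ(160) = 378

In the product (Σ m^0/m^s)(Σ k / k^s) = Σ (Σ_{d | n} d) / n^s, the coefficient of 1/n^s is σ(n) = Σ_{d | n} d. For n = 160, divisors are [1, 2, 4, 5, 8, 10, 16, 20, 32, 40, 80, 160]; summing: σ(160) = 378.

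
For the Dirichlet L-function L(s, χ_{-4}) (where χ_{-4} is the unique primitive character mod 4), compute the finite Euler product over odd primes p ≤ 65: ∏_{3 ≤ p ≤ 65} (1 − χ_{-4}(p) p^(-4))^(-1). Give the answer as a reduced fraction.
∏ = 81934214988902113115031508050672702841756592198516788686922065253543/82850154482442028729801746725895742819441886414557775886809038848000

The odd primes p ≤ 65 are [3, 5, 7, 11, 13, 17, 19, 23, 29, 31, 37, 41, 43, 47, 53, 59, 61]. For each, χ(p) = 1 if p ≡ 1 mod 4, χ(p) = −1 if p ≡ 3 mod 4. Taking (1 − χ(p)/p^4)^(-1) = p^4/(p^4 − χ(p)): (1 − (-1)/3^4)^(-1) · (1 − (1)/5^4)^(-1) · (1 − (-1)/7^4)^(-1) · (1 − (-1)/11^4)^(-1) · (1 − (1)/13^4)^(-1) · (1 − (1)/17^4)^(-1) · (1 − (-1)/19^4)^(-1) · (1 − (-1)/23^4)^(-1) · (1 − (1)/29^4)^(-1) · (1 − (-1)/31^4)^(-1) · (1 − (1)/37^4)^(-1) · (1 − (1)/41^4)^(-1) · (1 − (-1)/43^4)^(-1) · (1 − (-1)/47^4)^(-1) · (1 − (1)/53^4)^(-1) · (1 − (-1)/59^4)^(-1) · (1 − (1)/61^4)^(-1) = 81934214988902113115031508050672702841756592198516788686922065253543/82850154482442028729801746725895742819441886414557775886809038848000.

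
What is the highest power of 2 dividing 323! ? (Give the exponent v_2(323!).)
v_2(323!) = 319

Legendre's formula: v_p(n!) = Σ_{k ≥ 1} ⌊n / p^k⌋. For p = 2, n = 323, the terms are:
  ⌊323/2^1⌋ = ⌊323/2⌋ = 161
  ⌊323/2^2⌋ = ⌊323/4⌋ = 80
  ⌊323/2^3⌋ = ⌊323/8⌋ = 40
  ⌊323/2^4⌋ = ⌊323/16⌋ = 20
  ⌊323/2^5⌋ = ⌊323/32⌋ = 10
  ⌊323/2^6⌋ = ⌊323/64⌋ = 5
  ⌊323/2^7⌋ = ⌊323/128⌋ = 2
  ⌊323/2^8⌋ = ⌊323/256⌋ = 1
(the next term ⌊323/2^9⌋ = 0, terminating the sum). Summing: v_2(323!) = 161 + 80 + 40 + 20 + 10 + 5 + 2 + 1 = 319.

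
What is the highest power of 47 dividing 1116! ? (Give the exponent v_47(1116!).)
v_47(1116!) = 23

Legendre's formula: v_p(n!) = Σ_{k ≥ 1} ⌊n / p^k⌋. For p = 47, n = 1116, the terms are:
  ⌊1116/47^1⌋ = ⌊1116/47⌋ = 23
(the next term ⌊1116/47^2⌋ = 0, terminating the sum). Summing: v_47(1116!) = 23 = 23.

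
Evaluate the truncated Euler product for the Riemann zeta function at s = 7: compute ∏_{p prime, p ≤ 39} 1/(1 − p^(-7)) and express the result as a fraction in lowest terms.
∏ = 390612576496222063474132638651406606464249171649995563732972174614898335928125/387378248056510136247638717957281013418108703654497719879651674737546587052032

The primes p ≤ 39 are [2, 3, 5, 7, 11, 13, 17, 19, 23, 29, 31, 37]. For each prime, (1 − 1/p^7)^(-1) = p^7 / (p^7 − 1). The product is (1 − 1/2^7)^(-1), (1 − 1/3^7)^(-1), (1 − 1/5^7)^(-1), (1 − 1/7^7)^(-1), (1 − 1/11^7)^(-1), (1 − 1/13^7)^(-1), (1 − 1/17^7)^(-1), (1 − 1/19^7)^(-1), (1 − 1/23^7)^(-1), (1 − 1/29^7)^(-1), (1 − 1/31^7)^(-1), (1 − 1/37^7)^(-1) = ∏ p^7 / (p^7 − 1) = 390612576496222063474132638651406606464249171649995563732972174614898335928125/387378248056510136247638717957281013418108703654497719879651674737546587052032.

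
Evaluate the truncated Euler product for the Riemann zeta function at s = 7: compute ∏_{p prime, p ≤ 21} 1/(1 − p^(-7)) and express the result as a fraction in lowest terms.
∏ = 155826023762586560111512988551201501037015625/154535761885293084095586902270463356349603488

The primes p ≤ 21 are [2, 3, 5, 7, 11, 13, 17, 19]. For each prime, (1 − 1/p^7)^(-1) = p^7 / (p^7 − 1). The product is (1 − 1/2^7)^(-1), (1 − 1/3^7)^(-1), (1 − 1/5^7)^(-1), (1 − 1/7^7)^(-1), (1 − 1/11^7)^(-1), (1 − 1/13^7)^(-1), (1 − 1/17^7)^(-1), (1 − 1/19^7)^(-1) = ∏ p^7 / (p^7 − 1) = 155826023762586560111512988551201501037015625/154535761885293084095586902270463356349603488.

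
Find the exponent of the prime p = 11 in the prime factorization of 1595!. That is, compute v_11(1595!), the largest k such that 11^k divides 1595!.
v_11(1595!) = 159

Legendre's formula: v_p(n!) = Σ_{k ≥ 1} ⌊n / p^k⌋. For p = 11, n = 1595, the terms are:
  ⌊1595/11^1⌋ = ⌊1595/11⌋ = 145
  ⌊1595/11^2⌋ = ⌊1595/121⌋ = 13
  ⌊1595/11^3⌋ = ⌊1595/1331⌋ = 1
(the next term ⌊1595/11^4⌋ = 0, terminating the sum). Summing: v_11(1595!) = 145 + 13 + 1 = 159.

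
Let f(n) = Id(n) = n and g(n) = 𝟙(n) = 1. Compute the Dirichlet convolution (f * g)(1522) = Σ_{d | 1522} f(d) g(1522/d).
(Id * 𝟙)(1522) = 2286

Divisors of 1522: [1, 2, 761, 1522]. For each d | 1522:
  d = 1: Id(1) · 𝟙(1522/1) = 1 · 1 = 1
  d = 2: Id(2) · 𝟙(1522/2) = 2 · 1 = 2
  d = 761: Id(761) · 𝟙(1522/761) = 761 · 1 = 761
  d = 1522: Id(1522) · 𝟙(1522/1522) = 1522 · 1 = 1522
Summing: (Id * 𝟙)(1522) = 1 + 2 + 761 + 1522 = 2286.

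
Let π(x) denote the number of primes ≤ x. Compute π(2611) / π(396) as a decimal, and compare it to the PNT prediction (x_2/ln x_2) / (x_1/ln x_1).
π(2611)/π(396) = 379/77 ≈ 4.9221;  PNT prediction ≈ 5.0128.

π(396) = 77 and π(2611) = 379, so π(2611)/π(396) ≈ 4.9221. The PNT-predicted ratio is (2611/ln(2611)) / (396/ln(396)) ≈ 5.0128. The two agree to within a few percent, as expected.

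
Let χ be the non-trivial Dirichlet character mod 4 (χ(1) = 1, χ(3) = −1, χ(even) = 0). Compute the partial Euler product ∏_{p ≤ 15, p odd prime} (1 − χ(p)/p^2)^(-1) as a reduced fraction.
∏ = 143143/156160

The odd primes p ≤ 15 are [3, 5, 7, 11, 13]. For each, χ(p) = 1 if p ≡ 1 mod 4, χ(p) = −1 if p ≡ 3 mod 4. Taking (1 − χ(p)/p^2)^(-1) = p^2/(p^2 − χ(p)): (1 − (-1)/3^2)^(-1) · (1 − (1)/5^2)^(-1) · (1 − (-1)/7^2)^(-1) · (1 − (-1)/11^2)^(-1) · (1 − (1)/13^2)^(-1) = 143143/156160.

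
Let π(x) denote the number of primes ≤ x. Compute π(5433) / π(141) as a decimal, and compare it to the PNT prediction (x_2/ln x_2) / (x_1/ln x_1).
π(5433)/π(141) = 717/34 ≈ 21.0882;  PNT prediction ≈ 22.1721.

π(141) = 34 and π(5433) = 717, so π(5433)/π(141) ≈ 21.0882. The PNT-predicted ratio is (5433/ln(5433)) / (141/ln(141)) ≈ 22.1721. The two agree to within a few percent, as expected.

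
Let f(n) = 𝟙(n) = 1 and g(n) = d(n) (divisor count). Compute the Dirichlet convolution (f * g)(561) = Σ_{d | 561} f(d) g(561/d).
(𝟙 * d)(561) = 27

Divisors of 561: [1, 3, 11, 17, 33, 51, 187, 561]. For each d | 561:
  d = 1: 𝟙(1) · d(561/1) = 1 · 8 = 8
  d = 3: 𝟙(3) · d(561/3) = 1 · 4 = 4
  d = 11: 𝟙(11) · d(561/11) = 1 · 4 = 4
  d = 17: 𝟙(17) · d(561/17) = 1 · 4 = 4
  d = 33: 𝟙(33) · d(561/33) = 1 · 2 = 2
  d = 51: 𝟙(51) · d(561/51) = 1 · 2 = 2
  d = 187: 𝟙(187) · d(561/187) = 1 · 2 = 2
  d = 561: 𝟙(561) · d(561/561) = 1 · 1 = 1
Summing: (𝟙 * d)(561) = 8 + 4 + 4 + 4 + 2 + 2 + 2 + 1 = 27.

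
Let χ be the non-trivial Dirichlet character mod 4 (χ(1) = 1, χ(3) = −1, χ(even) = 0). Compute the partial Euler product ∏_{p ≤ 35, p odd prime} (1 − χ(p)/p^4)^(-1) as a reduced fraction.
∏ = 1870816715381797956556539609218365/1891731462842378884815364370202624

The odd primes p ≤ 35 are [3, 5, 7, 11, 13, 17, 19, 23, 29, 31]. For each, χ(p) = 1 if p ≡ 1 mod 4, χ(p) = −1 if p ≡ 3 mod 4. Taking (1 − χ(p)/p^4)^(-1) = p^4/(p^4 − χ(p)): (1 − (-1)/3^4)^(-1) · (1 − (1)/5^4)^(-1) · (1 − (-1)/7^4)^(-1) · (1 − (-1)/11^4)^(-1) · (1 − (1)/13^4)^(-1) · (1 − (1)/17^4)^(-1) · (1 − (-1)/19^4)^(-1) · (1 − (-1)/23^4)^(-1) · (1 − (1)/29^4)^(-1) · (1 − (-1)/31^4)^(-1) = 1870816715381797956556539609218365/1891731462842378884815364370202624.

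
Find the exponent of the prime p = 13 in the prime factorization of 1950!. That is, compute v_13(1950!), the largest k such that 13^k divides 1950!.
v_13(1950!) = 161

Legendre's formula: v_p(n!) = Σ_{k ≥ 1} ⌊n / p^k⌋. For p = 13, n = 1950, the terms are:
  ⌊1950/13^1⌋ = ⌊1950/13⌋ = 150
  ⌊1950/13^2⌋ = ⌊1950/169⌋ = 11
(the next term ⌊1950/13^3⌋ = 0, terminating the sum). Summing: v_13(1950!) = 150 + 11 = 161.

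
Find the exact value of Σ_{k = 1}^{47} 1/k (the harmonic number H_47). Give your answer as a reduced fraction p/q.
H_47 = 280682601097106968469/63245806209101973600

Direct summation: H_47 = 1 + 1/2 + ... + 1/47. The least common denominator is lcm(1, ..., 47) = 442720643463713815200; over this denominator the numerator is 442720643463713815200 + 221360321731856907600 + 147573547821237938400 + 110680160865928453800 + 88544128692742763040 + 73786773910618969200 + 63245806209101973600 + 55340080432964226900 + 49191182607079312800 + 44272064346371381520 + 40247331223973983200 + 36893386955309484600 + 34055434112593370400 + 31622903104550986800 + 29514709564247587680 + 27670040216482113450 + 26042390791983165600 + 24595591303539656400 + 23301086498090200800 + 22136032173185690760 + 21081935403033991200 + 20123665611986991600 + 19248723628857122400 + 18446693477654742300 + 17708825738548552608 + 17027717056296685200 + 16397060869026437600 + 15811451552275493400 + 15266229084955648800 + 14757354782123793840 + 14281311079474639200 + 13835020108241056725 + 13415777074657994400 + 13021195395991582800 + 12649161241820394720 + 12297795651769828200 + 11965422796316589600 + 11650543249045100400 + 11351811370864456800 + 11068016086592845380 + 10798064474724727200 + 10540967701516995600 + 10295828917760786400 + 10061832805993495800 + 9838236521415862560 + 9624361814428561200 + 9419588158802421600 = 1964778207679748779283, so H_47 = 1964778207679748779283/442720643463713815200; reducing by gcd(1964778207679748779283, 442720643463713815200) = 7 gives 280682601097106968469/63245806209101973600 ≈ 4.43796. (The PNT-adjacent estimate ln(47) + γ ≈ 4.42736 matches within O(1/n).)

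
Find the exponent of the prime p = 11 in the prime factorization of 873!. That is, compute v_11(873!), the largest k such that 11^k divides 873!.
v_11(873!) = 86

Legendre's formula: v_p(n!) = Σ_{k ≥ 1} ⌊n / p^k⌋. For p = 11, n = 873, the terms are:
  ⌊873/11^1⌋ = ⌊873/11⌋ = 79
  ⌊873/11^2⌋ = ⌊873/121⌋ = 7
(the next term ⌊873/11^3⌋ = 0, terminating the sum). Summing: v_11(873!) = 79 + 7 = 86.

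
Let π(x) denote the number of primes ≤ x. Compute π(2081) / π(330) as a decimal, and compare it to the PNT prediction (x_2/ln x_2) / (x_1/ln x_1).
π(2081)/π(330) = 313/66 ≈ 4.7424;  PNT prediction ≈ 4.7862.

π(330) = 66 and π(2081) = 313, so π(2081)/π(330) ≈ 4.7424. The PNT-predicted ratio is (2081/ln(2081)) / (330/ln(330)) ≈ 4.7862. The two agree to within a few percent, as expected.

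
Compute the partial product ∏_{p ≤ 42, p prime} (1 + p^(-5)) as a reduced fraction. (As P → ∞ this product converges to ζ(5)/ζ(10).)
∏ = 2294199100859320856712044015489323376462628228169728/2214697106235397372754351012341556576135326393821335

The primes p ≤ 42 are [2, 3, 5, 7, 11, 13, 17, 19, 23, 29, 31, 37, 41]. For each, (1 + 1/p^5) = (p^5 + 1)/p^5. Multiplying these fractions over p ∈ [2, 3, 5, 7, 11, 13, 17, 19, 23, 29, 31, 37, 41] gives 2294199100859320856712044015489323376462628228169728/2214697106235397372754351012341556576135326393821335. (In the limit P → ∞ this tends to ζ(5)/ζ(10).)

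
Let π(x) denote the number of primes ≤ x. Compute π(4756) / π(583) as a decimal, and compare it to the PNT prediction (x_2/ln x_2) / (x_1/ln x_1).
π(4756)/π(583) = 640/106 ≈ 6.0377;  PNT prediction ≈ 6.1355.

π(583) = 106 and π(4756) = 640, so π(4756)/π(583) ≈ 6.0377. The PNT-predicted ratio is (4756/ln(4756)) / (583/ln(583)) ≈ 6.1355. The two agree to within a few percent, as expected.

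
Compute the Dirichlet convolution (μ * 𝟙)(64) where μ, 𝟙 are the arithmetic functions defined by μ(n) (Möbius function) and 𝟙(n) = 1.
(μ * 𝟙)(64) = 0

Divisors of 64: [1, 2, 4, 8, 16, 32, 64]. For each d | 64:
  d = 1: μ(1) · 𝟙(64/1) = 1 · 1 = 1
  d = 2: μ(2) · 𝟙(64/2) = -1 · 1 = -1
  d = 4: μ(4) · 𝟙(64/4) = 0 · 1 = 0
  d = 8: μ(8) · 𝟙(64/8) = 0 · 1 = 0
  d = 16: μ(16) · 𝟙(64/16) = 0 · 1 = 0
  d = 32: μ(32) · 𝟙(64/32) = 0 · 1 = 0
  d = 64: μ(64) · 𝟙(64/64) = 0 · 1 = 0
Summing: (μ * 𝟙)(64) = 1 + -1 + 0 + 0 + 0 + 0 + 0 = 0.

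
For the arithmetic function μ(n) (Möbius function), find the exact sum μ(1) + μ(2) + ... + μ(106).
Σ_{n ≤ 106} μ(n) = -2

Compute μ(n) for each 1 ≤ n ≤ 106: μ(1) = 1, μ(2) = -1, μ(3) = -1, μ(4) = 0, μ(5) = -1, μ(6) = 1, μ(7) = -1, μ(8) = 0, μ(9) = 0, μ(10) = 1, μ(11) = -1, μ(12) = 0, μ(13) = -1, μ(14) = 1, μ(15) = 1, μ(16) = 0, μ(17) = -1, μ(18) = 0, μ(19) = -1, μ(20) = 0, μ(21) = 1, μ(22) = 1, μ(23) = -1, μ(24) = 0, μ(25) = 0, μ(26) = 1, μ(27) = 0, μ(28) = 0, μ(29) = -1, μ(30) = -1, μ(31) = -1, μ(32) = 0, μ(33) = 1, μ(34) = 1, μ(35) = 1, μ(36) = 0, μ(37) = -1, μ(38) = 1, μ(39) = 1, μ(40) = 0, μ(41) = -1, μ(42) = -1, μ(43) = -1, μ(44) = 0, μ(45) = 0, μ(46) = 1, μ(47) = -1, μ(48) = 0, μ(49) = 0, μ(50) = 0, μ(51) = 1, μ(52) = 0, μ(53) = -1, μ(54) = 0, μ(55) = 1, μ(56) = 0, μ(57) = 1, μ(58) = 1, μ(59) = -1, μ(60) = 0, μ(61) = -1, μ(62) = 1, μ(63) = 0, μ(64) = 0, μ(65) = 1, μ(66) = -1, μ(67) = -1, μ(68) = 0, μ(69) = 1, μ(70) = -1, μ(71) = -1, μ(72) = 0, μ(73) = -1, μ(74) = 1, μ(75) = 0, μ(76) = 0, μ(77) = 1, μ(78) = -1, μ(79) = -1, μ(80) = 0, μ(81) = 0, μ(82) = 1, μ(83) = -1, μ(84) = 0, μ(85) = 1, μ(86) = 1, μ(87) = 1, μ(88) = 0, μ(89) = -1, μ(90) = 0, μ(91) = 1, μ(92) = 0, μ(93) = 1, μ(94) = 1, μ(95) = 1, μ(96) = 0, μ(97) = -1, μ(98) = 0, μ(99) = 0, μ(100) = 0, μ(101) = -1, μ(102) = -1, μ(103) = -1, μ(104) = 0, μ(105) = -1, μ(106) = 1. Summing all 106 values: -2. (Mertens function M(x) = Σ_{n ≤ x} μ(n); on average M(x) should be small (PNT ⟺ M(x) = o(x)).)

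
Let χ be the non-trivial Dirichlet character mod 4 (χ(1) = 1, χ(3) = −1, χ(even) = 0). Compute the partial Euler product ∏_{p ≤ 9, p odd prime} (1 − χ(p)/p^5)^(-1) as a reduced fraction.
∏ = 12762815625/12811998848

The odd primes p ≤ 9 are [3, 5, 7]. For each, χ(p) = 1 if p ≡ 1 mod 4, χ(p) = −1 if p ≡ 3 mod 4. Taking (1 − χ(p)/p^5)^(-1) = p^5/(p^5 − χ(p)): (1 − (-1)/3^5)^(-1) · (1 − (1)/5^5)^(-1) · (1 − (-1)/7^5)^(-1) = 12762815625/12811998848.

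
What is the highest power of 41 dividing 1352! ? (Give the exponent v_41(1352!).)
v_41(1352!) = 32

Legendre's formula: v_p(n!) = Σ_{k ≥ 1} ⌊n / p^k⌋. For p = 41, n = 1352, the terms are:
  ⌊1352/41^1⌋ = ⌊1352/41⌋ = 32
(the next term ⌊1352/41^2⌋ = 0, terminating the sum). Summing: v_41(1352!) = 32 = 32.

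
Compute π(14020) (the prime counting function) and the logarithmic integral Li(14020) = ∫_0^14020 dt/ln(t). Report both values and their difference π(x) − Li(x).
π(14020) = 1654;  Li(14020) ≈ 1674.35;  π(x) − Li(x) ≈ -20.35.

Direct count of primes ≤ 14020 gives π(14020) = 1654. Numerical evaluation of the logarithmic integral gives Li(14020) ≈ 1674.35. The difference π(x) − Li(x) ≈ -20.35 is typically negative for small/moderate x (Li(x) overestimates), though Littlewood's theorem shows this sign changes infinitely often.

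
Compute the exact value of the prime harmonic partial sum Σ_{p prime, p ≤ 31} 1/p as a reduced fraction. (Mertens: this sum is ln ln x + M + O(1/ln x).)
Σ 1/p = 314016924901/200560490130

π(31) = 11, so the primes ≤ 31 are [2, 3, 5, 7, 11, 13, 17, 19, 23, 29, 31]. Summing 1/p over these primes: 314016924901/200560490130 ≈ 1.5657. Mertens estimate ln ln(31) + 0.2615 ≈ 1.4952.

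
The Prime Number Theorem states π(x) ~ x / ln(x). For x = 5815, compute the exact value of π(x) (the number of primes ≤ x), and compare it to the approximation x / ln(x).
π(5815) = 763;  x/ln(x) ≈ 670.84;  relative error ≈ 12.08%.

Directly count primes up to 5815: π(5815) = 763. The PNT approximation gives 5815/ln(5815) ≈ 5815/8.66820 ≈ 670.84. Relative error (π(x) − x/ln(x)) / π(x) ≈ 12.08%; the approximation is known to undercount slightly (Li(x) is a better estimate).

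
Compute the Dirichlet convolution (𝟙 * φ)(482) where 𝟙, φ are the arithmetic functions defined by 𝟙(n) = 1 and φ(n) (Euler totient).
(𝟙 * φ)(482) = 482

Divisors of 482: [1, 2, 241, 482]. For each d | 482:
  d = 1: 𝟙(1) · φ(482/1) = 1 · 240 = 240
  d = 2: 𝟙(2) · φ(482/2) = 1 · 240 = 240
  d = 241: 𝟙(241) · φ(482/241) = 1 · 1 = 1
  d = 482: 𝟙(482) · φ(482/482) = 1 · 1 = 1
Summing: (𝟙 * φ)(482) = 240 + 240 + 1 + 1 = 482.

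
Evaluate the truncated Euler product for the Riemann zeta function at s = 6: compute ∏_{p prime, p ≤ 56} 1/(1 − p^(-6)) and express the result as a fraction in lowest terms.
∏ = 16399916697843255011967930971578711261087839227653922144798329822985430357794635/16120340632419383592544649060829667066167081196619966516987203957241678930116608

The primes p ≤ 56 are [2, 3, 5, 7, 11, 13, 17, 19, 23, 29, 31, 37, 41, 43, 47, 53]. For each prime, (1 − 1/p^6)^(-1) = p^6 / (p^6 − 1). The product is (1 − 1/2^6)^(-1), (1 − 1/3^6)^(-1), (1 − 1/5^6)^(-1), (1 − 1/7^6)^(-1), (1 − 1/11^6)^(-1), (1 − 1/13^6)^(-1), (1 − 1/17^6)^(-1), (1 − 1/19^6)^(-1), (1 − 1/23^6)^(-1), (1 − 1/29^6)^(-1), (1 − 1/31^6)^(-1), (1 − 1/37^6)^(-1), (1 − 1/41^6)^(-1), (1 − 1/43^6)^(-1), (1 − 1/47^6)^(-1), (1 − 1/53^6)^(-1) = ∏ p^6 / (p^6 − 1) = 16399916697843255011967930971578711261087839227653922144798329822985430357794635/16120340632419383592544649060829667066167081196619966516987203957241678930116608.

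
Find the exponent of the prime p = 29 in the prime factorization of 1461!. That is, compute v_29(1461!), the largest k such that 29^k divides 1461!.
v_29(1461!) = 51

Legendre's formula: v_p(n!) = Σ_{k ≥ 1} ⌊n / p^k⌋. For p = 29, n = 1461, the terms are:
  ⌊1461/29^1⌋ = ⌊1461/29⌋ = 50
  ⌊1461/29^2⌋ = ⌊1461/841⌋ = 1
(the next term ⌊1461/29^3⌋ = 0, terminating the sum). Summing: v_29(1461!) = 50 + 1 = 51.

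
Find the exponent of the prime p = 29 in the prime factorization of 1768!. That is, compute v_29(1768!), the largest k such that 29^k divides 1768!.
v_29(1768!) = 62

Legendre's formula: v_p(n!) = Σ_{k ≥ 1} ⌊n / p^k⌋. For p = 29, n = 1768, the terms are:
  ⌊1768/29^1⌋ = ⌊1768/29⌋ = 60
  ⌊1768/29^2⌋ = ⌊1768/841⌋ = 2
(the next term ⌊1768/29^3⌋ = 0, terminating the sum). Summing: v_29(1768!) = 60 + 2 = 62.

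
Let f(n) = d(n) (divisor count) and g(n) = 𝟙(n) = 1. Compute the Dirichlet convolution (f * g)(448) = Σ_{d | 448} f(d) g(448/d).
(d * 𝟙)(448) = 84

Divisors of 448: [1, 2, 4, 7, 8, 14, 16, 28, 32, 56, 64, 112, 224, 448]. For each d | 448:
  d = 1: d(1) · 𝟙(448/1) = 1 · 1 = 1
  d = 2: d(2) · 𝟙(448/2) = 2 · 1 = 2
  d = 4: d(4) · 𝟙(448/4) = 3 · 1 = 3
  d = 7: d(7) · 𝟙(448/7) = 2 · 1 = 2
  d = 8: d(8) · 𝟙(448/8) = 4 · 1 = 4
  d = 14: d(14) · 𝟙(448/14) = 4 · 1 = 4
  d = 16: d(16) · 𝟙(448/16) = 5 · 1 = 5
  d = 28: d(28) · 𝟙(448/28) = 6 · 1 = 6
  d = 32: d(32) · 𝟙(448/32) = 6 · 1 = 6
  d = 56: d(56) · 𝟙(448/56) = 8 · 1 = 8
  d = 64: d(64) · 𝟙(448/64) = 7 · 1 = 7
  d = 112: d(112) · 𝟙(448/112) = 10 · 1 = 10
  d = 224: d(224) · 𝟙(448/224) = 12 · 1 = 12
  d = 448: d(448) · 𝟙(448/448) = 14 · 1 = 14
Summing: (d * 𝟙)(448) = 1 + 2 + 3 + 2 + 4 + 4 + 5 + 6 + 6 + 8 + 7 + 10 + 12 + 14 = 84.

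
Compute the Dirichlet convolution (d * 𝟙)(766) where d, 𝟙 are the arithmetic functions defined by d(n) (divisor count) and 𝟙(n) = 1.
(d * 𝟙)(766) = 9

Divisors of 766: [1, 2, 383, 766]. For each d | 766:
  d = 1: d(1) · 𝟙(766/1) = 1 · 1 = 1
  d = 2: d(2) · 𝟙(766/2) = 2 · 1 = 2
  d = 383: d(383) · 𝟙(766/383) = 2 · 1 = 2
  d = 766: d(766) · 𝟙(766/766) = 4 · 1 = 4
Summing: (d * 𝟙)(766) = 1 + 2 + 2 + 4 = 9.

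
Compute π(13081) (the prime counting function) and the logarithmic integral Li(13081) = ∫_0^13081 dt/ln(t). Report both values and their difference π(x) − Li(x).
π(13081) = 1556;  Li(13081) ≈ 1575.66;  π(x) − Li(x) ≈ -19.66.

Direct count of primes ≤ 13081 gives π(13081) = 1556. Numerical evaluation of the logarithmic integral gives Li(13081) ≈ 1575.66. The difference π(x) − Li(x) ≈ -19.66 is typically negative for small/moderate x (Li(x) overestimates), though Littlewood's theorem shows this sign changes infinitely often.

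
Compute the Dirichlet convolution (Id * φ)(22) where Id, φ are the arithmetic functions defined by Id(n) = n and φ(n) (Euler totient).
(Id * φ)(22) = 63

Divisors of 22: [1, 2, 11, 22]. For each d | 22:
  d = 1: Id(1) · φ(22/1) = 1 · 10 = 10
  d = 2: Id(2) · φ(22/2) = 2 · 10 = 20
  d = 11: Id(11) · φ(22/11) = 11 · 1 = 11
  d = 22: Id(22) · φ(22/22) = 22 · 1 = 22
Summing: (Id * φ)(22) = 10 + 20 + 11 + 22 = 63.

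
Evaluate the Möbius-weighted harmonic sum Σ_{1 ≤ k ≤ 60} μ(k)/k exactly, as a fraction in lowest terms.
Σ μ(k)/k = 15620172904808488514/961380175077106319535

Values of μ(k) for 1 ≤ k ≤ 60: μ(1) = 1, μ(2) = -1, μ(3) = -1, μ(5) = -1, μ(6) = 1, μ(7) = -1, μ(10) = 1, μ(11) = -1, μ(13) = -1, μ(14) = 1, μ(15) = 1, μ(17) = -1, μ(19) = -1, μ(21) = 1, μ(22) = 1, μ(23) = -1, μ(26) = 1, μ(29) = -1, μ(30) = -1, μ(31) = -1, μ(33) = 1, μ(34) = 1, μ(35) = 1, μ(37) = -1, μ(38) = 1, μ(39) = 1, μ(41) = -1, μ(42) = -1, μ(43) = -1, μ(46) = 1, μ(47) = -1, μ(51) = 1, μ(53) = -1, μ(55) = 1, μ(57) = 1, μ(58) = 1, μ(59) = -1, with μ = 0 on non-squarefree integers. Summing μ(k)/k for k where μ(k) ≠ 0 gives 15620172904808488514/961380175077106319535 ≈ 0.0162. (PNT ⟺ this sum → 0 as n → ∞.)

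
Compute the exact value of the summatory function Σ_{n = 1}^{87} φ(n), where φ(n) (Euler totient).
Σ_{n ≤ 87} φ(n) = 2328

Compute φ(n) for each 1 ≤ n ≤ 87: φ(1) = 1, φ(2) = 1, φ(3) = 2, φ(4) = 2, φ(5) = 4, φ(6) = 2, φ(7) = 6, φ(8) = 4, φ(9) = 6, φ(10) = 4, φ(11) = 10, φ(12) = 4, φ(13) = 12, φ(14) = 6, φ(15) = 8, φ(16) = 8, φ(17) = 16, φ(18) = 6, φ(19) = 18, φ(20) = 8, φ(21) = 12, φ(22) = 10, φ(23) = 22, φ(24) = 8, φ(25) = 20, φ(26) = 12, φ(27) = 18, φ(28) = 12, φ(29) = 28, φ(30) = 8, φ(31) = 30, φ(32) = 16, φ(33) = 20, φ(34) = 16, φ(35) = 24, φ(36) = 12, φ(37) = 36, φ(38) = 18, φ(39) = 24, φ(40) = 16, φ(41) = 40, φ(42) = 12, φ(43) = 42, φ(44) = 20, φ(45) = 24, φ(46) = 22, φ(47) = 46, φ(48) = 16, φ(49) = 42, φ(50) = 20, φ(51) = 32, φ(52) = 24, φ(53) = 52, φ(54) = 18, φ(55) = 40, φ(56) = 24, φ(57) = 36, φ(58) = 28, φ(59) = 58, φ(60) = 16, φ(61) = 60, φ(62) = 30, φ(63) = 36, φ(64) = 32, φ(65) = 48, φ(66) = 20, φ(67) = 66, φ(68) = 32, φ(69) = 44, φ(70) = 24, φ(71) = 70, φ(72) = 24, φ(73) = 72, φ(74) = 36, φ(75) = 40, φ(76) = 36, φ(77) = 60, φ(78) = 24, φ(79) = 78, φ(80) = 32, φ(81) = 54, φ(82) = 40, φ(83) = 82, φ(84) = 24, φ(85) = 64, φ(86) = 42, φ(87) = 56. Summing all 87 values: 2328. (Average order: Σ_{n ≤ x} φ(n) ~ (3/π²) x². For x = 87, (3/π²)·87² ≈ 2300.70.)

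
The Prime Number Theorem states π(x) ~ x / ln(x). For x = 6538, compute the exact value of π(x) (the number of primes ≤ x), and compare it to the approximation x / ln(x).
π(6538) = 844;  x/ln(x) ≈ 744.19;  relative error ≈ 11.83%.

Directly count primes up to 6538: π(6538) = 844. The PNT approximation gives 6538/ln(6538) ≈ 6538/8.78539 ≈ 744.19. Relative error (π(x) − x/ln(x)) / π(x) ≈ 11.83%; the approximation is known to undercount slightly (Li(x) is a better estimate).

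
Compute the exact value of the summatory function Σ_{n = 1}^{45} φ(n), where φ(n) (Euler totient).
Σ_{n ≤ 45} φ(n) = 628

Compute φ(n) for each 1 ≤ n ≤ 45: φ(1) = 1, φ(2) = 1, φ(3) = 2, φ(4) = 2, φ(5) = 4, φ(6) = 2, φ(7) = 6, φ(8) = 4, φ(9) = 6, φ(10) = 4, φ(11) = 10, φ(12) = 4, φ(13) = 12, φ(14) = 6, φ(15) = 8, φ(16) = 8, φ(17) = 16, φ(18) = 6, φ(19) = 18, φ(20) = 8, φ(21) = 12, φ(22) = 10, φ(23) = 22, φ(24) = 8, φ(25) = 20, φ(26) = 12, φ(27) = 18, φ(28) = 12, φ(29) = 28, φ(30) = 8, φ(31) = 30, φ(32) = 16, φ(33) = 20, φ(34) = 16, φ(35) = 24, φ(36) = 12, φ(37) = 36, φ(38) = 18, φ(39) = 24, φ(40) = 16, φ(41) = 40, φ(42) = 12, φ(43) = 42, φ(44) = 20, φ(45) = 24. Summing all 45 values: 628. (Average order: Σ_{n ≤ x} φ(n) ~ (3/π²) x². For x = 45, (3/π²)·45² ≈ 615.53.)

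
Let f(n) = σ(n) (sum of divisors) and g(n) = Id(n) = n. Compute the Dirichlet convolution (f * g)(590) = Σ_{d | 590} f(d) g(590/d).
(σ * Id)(590) = 6545

Divisors of 590: [1, 2, 5, 10, 59, 118, 295, 590]. For each d | 590:
  d = 1: σ(1) · Id(590/1) = 1 · 590 = 590
  d = 2: σ(2) · Id(590/2) = 3 · 295 = 885
  d = 5: σ(5) · Id(590/5) = 6 · 118 = 708
  d = 10: σ(10) · Id(590/10) = 18 · 59 = 1062
  d = 59: σ(59) · Id(590/59) = 60 · 10 = 600
  d = 118: σ(118) · Id(590/118) = 180 · 5 = 900
  d = 295: σ(295) · Id(590/295) = 360 · 2 = 720
  d = 590: σ(590) · Id(590/590) = 1080 · 1 = 1080
Summing: (σ * Id)(590) = 590 + 885 + 708 + 1062 + 600 + 900 + 720 + 1080 = 6545.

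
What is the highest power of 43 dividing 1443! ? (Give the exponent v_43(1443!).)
v_43(1443!) = 33

Legendre's formula: v_p(n!) = Σ_{k ≥ 1} ⌊n / p^k⌋. For p = 43, n = 1443, the terms are:
  ⌊1443/43^1⌋ = ⌊1443/43⌋ = 33
(the next term ⌊1443/43^2⌋ = 0, terminating the sum). Summing: v_43(1443!) = 33 = 33.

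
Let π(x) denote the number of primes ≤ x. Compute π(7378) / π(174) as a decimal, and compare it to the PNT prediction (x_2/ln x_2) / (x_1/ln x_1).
π(7378)/π(174) = 938/40 ≈ 23.4500;  PNT prediction ≈ 24.5620.

π(174) = 40 and π(7378) = 938, so π(7378)/π(174) ≈ 23.4500. The PNT-predicted ratio is (7378/ln(7378)) / (174/ln(174)) ≈ 24.5620. The two agree to within a few percent, as expected.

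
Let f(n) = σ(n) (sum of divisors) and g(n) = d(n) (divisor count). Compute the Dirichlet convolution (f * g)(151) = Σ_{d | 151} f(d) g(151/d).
(σ * d)(151) = 154

Divisors of 151: [1, 151]. For each d | 151:
  d = 1: σ(1) · d(151/1) = 1 · 2 = 2
  d = 151: σ(151) · d(151/151) = 152 · 1 = 152
Summing: (σ * d)(151) = 2 + 152 = 154.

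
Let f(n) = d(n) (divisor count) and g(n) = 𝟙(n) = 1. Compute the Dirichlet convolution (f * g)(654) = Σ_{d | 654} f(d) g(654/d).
(d * 𝟙)(654) = 27

Divisors of 654: [1, 2, 3, 6, 109, 218, 327, 654]. For each d | 654:
  d = 1: d(1) · 𝟙(654/1) = 1 · 1 = 1
  d = 2: d(2) · 𝟙(654/2) = 2 · 1 = 2
  d = 3: d(3) · 𝟙(654/3) = 2 · 1 = 2
  d = 6: d(6) · 𝟙(654/6) = 4 · 1 = 4
  d = 109: d(109) · 𝟙(654/109) = 2 · 1 = 2
  d = 218: d(218) · 𝟙(654/218) = 4 · 1 = 4
  d = 327: d(327) · 𝟙(654/327) = 4 · 1 = 4
  d = 654: d(654) · 𝟙(654/654) = 8 · 1 = 8
Summing: (d * 𝟙)(654) = 1 + 2 + 2 + 4 + 2 + 4 + 4 + 8 = 27.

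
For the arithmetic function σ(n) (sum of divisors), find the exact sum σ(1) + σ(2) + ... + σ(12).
Σ_{n ≤ 12} σ(n) = 127

Compute σ(n) for each 1 ≤ n ≤ 12: σ(1) = 1, σ(2) = 3, σ(3) = 4, σ(4) = 7, σ(5) = 6, σ(6) = 12, σ(7) = 8, σ(8) = 15, σ(9) = 13, σ(10) = 18, σ(11) = 12, σ(12) = 28. Summing all 12 values: 127. (Average order: Σ_{n ≤ x} σ(n) ~ (π²/12) x². For x = 12, (π²/12)·12² ≈ 118.44.)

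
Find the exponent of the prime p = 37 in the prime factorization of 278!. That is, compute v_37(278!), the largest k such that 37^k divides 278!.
v_37(278!) = 7

Legendre's formula: v_p(n!) = Σ_{k ≥ 1} ⌊n / p^k⌋. For p = 37, n = 278, the terms are:
  ⌊278/37^1⌋ = ⌊278/37⌋ = 7
(the next term ⌊278/37^2⌋ = 0, terminating the sum). Summing: v_37(278!) = 7 = 7.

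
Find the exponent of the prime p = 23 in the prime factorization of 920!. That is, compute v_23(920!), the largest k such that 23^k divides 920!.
v_23(920!) = 41

Legendre's formula: v_p(n!) = Σ_{k ≥ 1} ⌊n / p^k⌋. For p = 23, n = 920, the terms are:
  ⌊920/23^1⌋ = ⌊920/23⌋ = 40
  ⌊920/23^2⌋ = ⌊920/529⌋ = 1
(the next term ⌊920/23^3⌋ = 0, terminating the sum). Summing: v_23(920!) = 40 + 1 = 41.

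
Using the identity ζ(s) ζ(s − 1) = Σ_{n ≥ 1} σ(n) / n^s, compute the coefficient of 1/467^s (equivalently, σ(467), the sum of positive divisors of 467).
σ(467) = 468

In the product (Σ m^0/m^s)(Σ k / k^s) = Σ (Σ_{d | n} d) / n^s, the coefficient of 1/n^s is σ(n) = Σ_{d | n} d. For n = 467, divisors are [1, 467]; summing: σ(467) = 468.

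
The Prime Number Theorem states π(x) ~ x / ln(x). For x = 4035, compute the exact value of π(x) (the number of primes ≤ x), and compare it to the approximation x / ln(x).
π(4035) = 557;  x/ln(x) ≈ 485.98;  relative error ≈ 12.75%.

Directly count primes up to 4035: π(4035) = 557. The PNT approximation gives 4035/ln(4035) ≈ 4035/8.30276 ≈ 485.98. Relative error (π(x) − x/ln(x)) / π(x) ≈ 12.75%; the approximation is known to undercount slightly (Li(x) is a better estimate).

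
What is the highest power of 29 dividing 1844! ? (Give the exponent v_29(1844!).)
v_29(1844!) = 65

Legendre's formula: v_p(n!) = Σ_{k ≥ 1} ⌊n / p^k⌋. For p = 29, n = 1844, the terms are:
  ⌊1844/29^1⌋ = ⌊1844/29⌋ = 63
  ⌊1844/29^2⌋ = ⌊1844/841⌋ = 2
(the next term ⌊1844/29^3⌋ = 0, terminating the sum). Summing: v_29(1844!) = 63 + 2 = 65.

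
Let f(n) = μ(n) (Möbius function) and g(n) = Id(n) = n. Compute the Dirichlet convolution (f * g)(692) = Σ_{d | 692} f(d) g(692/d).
(μ * Id)(692) = 344

Divisors of 692: [1, 2, 4, 173, 346, 692]. For each d | 692:
  d = 1: μ(1) · Id(692/1) = 1 · 692 = 692
  d = 2: μ(2) · Id(692/2) = -1 · 346 = -346
  d = 4: μ(4) · Id(692/4) = 0 · 173 = 0
  d = 173: μ(173) · Id(692/173) = -1 · 4 = -4
  d = 346: μ(346) · Id(692/346) = 1 · 2 = 2
  d = 692: μ(692) · Id(692/692) = 0 · 1 = 0
Summing: (μ * Id)(692) = 692 + -346 + 0 + -4 + 2 + 0 = 344.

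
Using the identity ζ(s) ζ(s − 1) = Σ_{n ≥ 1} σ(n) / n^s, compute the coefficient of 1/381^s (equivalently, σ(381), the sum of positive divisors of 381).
σ(381) = 512

In the product (Σ m^0/m^s)(Σ k / k^s) = Σ (Σ_{d | n} d) / n^s, the coefficient of 1/n^s is σ(n) = Σ_{d | n} d. For n = 381, divisors are [1, 3, 127, 381]; summing: σ(381) = 512.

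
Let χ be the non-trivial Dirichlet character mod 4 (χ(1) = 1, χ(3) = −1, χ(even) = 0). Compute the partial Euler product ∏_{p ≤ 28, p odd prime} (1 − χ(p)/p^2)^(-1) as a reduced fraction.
∏ = 7900068038863/8628726988800

The odd primes p ≤ 28 are [3, 5, 7, 11, 13, 17, 19, 23]. For each, χ(p) = 1 if p ≡ 1 mod 4, χ(p) = −1 if p ≡ 3 mod 4. Taking (1 − χ(p)/p^2)^(-1) = p^2/(p^2 − χ(p)): (1 − (-1)/3^2)^(-1) · (1 − (1)/5^2)^(-1) · (1 − (-1)/7^2)^(-1) · (1 − (-1)/11^2)^(-1) · (1 − (1)/13^2)^(-1) · (1 − (1)/17^2)^(-1) · (1 − (-1)/19^2)^(-1) · (1 − (-1)/23^2)^(-1) = 7900068038863/8628726988800.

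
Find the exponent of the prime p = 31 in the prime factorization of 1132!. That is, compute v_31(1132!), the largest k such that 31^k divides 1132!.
v_31(1132!) = 37

Legendre's formula: v_p(n!) = Σ_{k ≥ 1} ⌊n / p^k⌋. For p = 31, n = 1132, the terms are:
  ⌊1132/31^1⌋ = ⌊1132/31⌋ = 36
  ⌊1132/31^2⌋ = ⌊1132/961⌋ = 1
(the next term ⌊1132/31^3⌋ = 0, terminating the sum). Summing: v_31(1132!) = 36 + 1 = 37.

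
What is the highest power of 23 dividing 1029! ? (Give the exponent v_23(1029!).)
v_23(1029!) = 45

Legendre's formula: v_p(n!) = Σ_{k ≥ 1} ⌊n / p^k⌋. For p = 23, n = 1029, the terms are:
  ⌊1029/23^1⌋ = ⌊1029/23⌋ = 44
  ⌊1029/23^2⌋ = ⌊1029/529⌋ = 1
(the next term ⌊1029/23^3⌋ = 0, terminating the sum). Summing: v_23(1029!) = 44 + 1 = 45.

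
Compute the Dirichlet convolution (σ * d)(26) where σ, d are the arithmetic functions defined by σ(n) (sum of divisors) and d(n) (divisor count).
(σ * d)(26) = 80

Divisors of 26: [1, 2, 13, 26]. For each d | 26:
  d = 1: σ(1) · d(26/1) = 1 · 4 = 4
  d = 2: σ(2) · d(26/2) = 3 · 2 = 6
  d = 13: σ(13) · d(26/13) = 14 · 2 = 28
  d = 26: σ(26) · d(26/26) = 42 · 1 = 42
Summing: (σ * d)(26) = 4 + 6 + 28 + 42 = 80.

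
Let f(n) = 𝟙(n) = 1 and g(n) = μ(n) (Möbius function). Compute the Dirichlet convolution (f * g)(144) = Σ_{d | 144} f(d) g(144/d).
(𝟙 * μ)(144) = 0

Divisors of 144: [1, 2, 3, 4, 6, 8, 9, 12, 16, 18, 24, 36, 48, 72, 144]. For each d | 144:
  d = 1: 𝟙(1) · μ(144/1) = 1 · 0 = 0
  d = 2: 𝟙(2) · μ(144/2) = 1 · 0 = 0
  d = 3: 𝟙(3) · μ(144/3) = 1 · 0 = 0
  d = 4: 𝟙(4) · μ(144/4) = 1 · 0 = 0
  d = 6: 𝟙(6) · μ(144/6) = 1 · 0 = 0
  d = 8: 𝟙(8) · μ(144/8) = 1 · 0 = 0
  d = 9: 𝟙(9) · μ(144/9) = 1 · 0 = 0
  d = 12: 𝟙(12) · μ(144/12) = 1 · 0 = 0
  d = 16: 𝟙(16) · μ(144/16) = 1 · 0 = 0
  d = 18: 𝟙(18) · μ(144/18) = 1 · 0 = 0
  d = 24: 𝟙(24) · μ(144/24) = 1 · 1 = 1
  d = 36: 𝟙(36) · μ(144/36) = 1 · 0 = 0
  d = 48: 𝟙(48) · μ(144/48) = 1 · -1 = -1
  d = 72: 𝟙(72) · μ(144/72) = 1 · -1 = -1
  d = 144: 𝟙(144) · μ(144/144) = 1 · 1 = 1
Summing: (𝟙 * μ)(144) = 0 + 0 + 0 + 0 + 0 + 0 + 0 + 0 + 0 + 0 + 1 + 0 + -1 + -1 + 1 = 0.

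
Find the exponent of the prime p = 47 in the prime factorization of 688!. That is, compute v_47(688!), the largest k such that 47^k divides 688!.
v_47(688!) = 14

Legendre's formula: v_p(n!) = Σ_{k ≥ 1} ⌊n / p^k⌋. For p = 47, n = 688, the terms are:
  ⌊688/47^1⌋ = ⌊688/47⌋ = 14
(the next term ⌊688/47^2⌋ = 0, terminating the sum). Summing: v_47(688!) = 14 = 14.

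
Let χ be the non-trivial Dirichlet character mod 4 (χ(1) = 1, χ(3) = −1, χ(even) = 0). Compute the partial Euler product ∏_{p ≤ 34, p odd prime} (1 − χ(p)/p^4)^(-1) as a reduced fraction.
∏ = 1870816715381797956556539609218365/1891731462842378884815364370202624

The odd primes p ≤ 34 are [3, 5, 7, 11, 13, 17, 19, 23, 29, 31]. For each, χ(p) = 1 if p ≡ 1 mod 4, χ(p) = −1 if p ≡ 3 mod 4. Taking (1 − χ(p)/p^4)^(-1) = p^4/(p^4 − χ(p)): (1 − (-1)/3^4)^(-1) · (1 − (1)/5^4)^(-1) · (1 − (-1)/7^4)^(-1) · (1 − (-1)/11^4)^(-1) · (1 − (1)/13^4)^(-1) · (1 − (1)/17^4)^(-1) · (1 − (-1)/19^4)^(-1) · (1 − (-1)/23^4)^(-1) · (1 − (1)/29^4)^(-1) · (1 − (-1)/31^4)^(-1) = 1870816715381797956556539609218365/1891731462842378884815364370202624.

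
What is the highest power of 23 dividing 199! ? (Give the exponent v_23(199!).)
v_23(199!) = 8

Legendre's formula: v_p(n!) = Σ_{k ≥ 1} ⌊n / p^k⌋. For p = 23, n = 199, the terms are:
  ⌊199/23^1⌋ = ⌊199/23⌋ = 8
(the next term ⌊199/23^2⌋ = 0, terminating the sum). Summing: v_23(199!) = 8 = 8.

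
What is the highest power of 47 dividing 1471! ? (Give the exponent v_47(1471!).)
v_47(1471!) = 31

Legendre's formula: v_p(n!) = Σ_{k ≥ 1} ⌊n / p^k⌋. For p = 47, n = 1471, the terms are:
  ⌊1471/47^1⌋ = ⌊1471/47⌋ = 31
(the next term ⌊1471/47^2⌋ = 0, terminating the sum). Summing: v_47(1471!) = 31 = 31.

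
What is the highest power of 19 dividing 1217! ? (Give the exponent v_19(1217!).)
v_19(1217!) = 67

Legendre's formula: v_p(n!) = Σ_{k ≥ 1} ⌊n / p^k⌋. For p = 19, n = 1217, the terms are:
  ⌊1217/19^1⌋ = ⌊1217/19⌋ = 64
  ⌊1217/19^2⌋ = ⌊1217/361⌋ = 3
(the next term ⌊1217/19^3⌋ = 0, terminating the sum). Summing: v_19(1217!) = 64 + 3 = 67.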